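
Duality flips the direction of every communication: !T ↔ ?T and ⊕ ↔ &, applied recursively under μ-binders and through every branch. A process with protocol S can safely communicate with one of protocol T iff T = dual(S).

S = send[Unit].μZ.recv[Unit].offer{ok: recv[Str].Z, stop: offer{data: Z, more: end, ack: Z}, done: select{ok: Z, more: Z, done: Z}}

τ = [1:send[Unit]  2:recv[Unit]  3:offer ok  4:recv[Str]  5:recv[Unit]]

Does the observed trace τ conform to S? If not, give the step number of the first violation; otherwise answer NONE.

[1] send[Unit]  match  residual = μZ.…
[2] recv[Unit]  match  residual = offer{ok: recv[Str].μZ.…, stop: offer{data: μZ.…, more: end, ack: μZ.…}, done: select{ok: μZ.…, more: μZ.…, done: μZ.…}}
[3] offer ok  match  residual = recv[Str].μZ.…
[4] recv[Str]  match  residual = μZ.…
[5] recv[Unit]  match  residual = offer{ok: recv[Str].μZ.…, stop: offer{data: μZ.…, more: end, ack: μZ.…}, done: select{ok: μZ.…, more: μZ.…, done: μZ.…}}
τ conforms to S (length 5)

NONE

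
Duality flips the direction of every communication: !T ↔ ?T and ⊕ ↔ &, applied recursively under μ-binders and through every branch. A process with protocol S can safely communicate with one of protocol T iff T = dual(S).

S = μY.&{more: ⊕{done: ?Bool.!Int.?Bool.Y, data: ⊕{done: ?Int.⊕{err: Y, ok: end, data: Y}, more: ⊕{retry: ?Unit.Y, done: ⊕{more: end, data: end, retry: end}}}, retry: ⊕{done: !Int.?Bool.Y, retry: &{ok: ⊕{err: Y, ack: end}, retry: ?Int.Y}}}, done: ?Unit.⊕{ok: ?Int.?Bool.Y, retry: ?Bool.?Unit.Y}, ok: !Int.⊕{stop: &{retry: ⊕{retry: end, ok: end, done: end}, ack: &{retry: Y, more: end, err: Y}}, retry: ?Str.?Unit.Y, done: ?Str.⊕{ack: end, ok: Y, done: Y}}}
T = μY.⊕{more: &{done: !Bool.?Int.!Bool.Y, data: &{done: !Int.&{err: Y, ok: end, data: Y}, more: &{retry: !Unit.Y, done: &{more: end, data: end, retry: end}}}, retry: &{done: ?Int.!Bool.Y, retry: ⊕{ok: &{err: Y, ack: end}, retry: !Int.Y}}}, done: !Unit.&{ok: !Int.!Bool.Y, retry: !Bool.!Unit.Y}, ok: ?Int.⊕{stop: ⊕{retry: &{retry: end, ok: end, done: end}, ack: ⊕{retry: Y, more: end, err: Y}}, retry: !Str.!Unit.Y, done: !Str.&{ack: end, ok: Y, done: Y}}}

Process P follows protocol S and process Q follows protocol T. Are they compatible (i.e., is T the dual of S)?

μY | μY  ok (rec unchanged)
  &{more,done,ok} | ⊕{more,done,ok}  ok labels match
    case more:
      ⊕{done,data,retry} | &{done,data,retry}  ok labels match
        case done:
          ?Bool | !Bool  ok
            !Int | ?Int  ok
              ?Bool | !Bool  ok
                Y | Y  ok
        case data:
          ⊕{done,more} | &{done,more}  ok labels match
            case done:
              ?Int | !Int  ok
                ⊕{err,ok,data} | &{err,ok,data}  ok labels match
                  case err:
                    Y | Y  ok
                  case ok:
                    end | end  ok
                  case data:
                    Y | Y  ok
            case more:
              ⊕{retry,done} | &{retry,done}  ok labels match
                case retry:
                  ?Unit | !Unit  ok
                    Y | Y  ok
                case done:
                  ⊕{more,data,retry} | &{more,data,retry}  ok labels match
                    case more:
                      end | end  ok
                    case data:
                      end | end  ok
                    case retry:
                      end | end  ok
        case retry:
          ⊕{done,retry} | &{done,retry}  ok labels match
            case done:
              !Int | ?Int  ok
                ?Bool | !Bool  ok
                  Y | Y  ok
            case retry:
              &{ok,retry} | ⊕{ok,retry}  ok labels match
                case ok:
                  ⊕{err,ack} | &{err,ack}  ok labels match
                    case err:
                      Y | Y  ok
                    case ack:
                      end | end  ok
                case retry:
                  ?Int | !Int  ok
                    Y | Y  ok
    case done:
      ?Unit | !Unit  ok
        ⊕{ok,retry} | &{ok,retry}  ok labels match
          case ok:
            ?Int | !Int  ok
              ?Bool | !Bool  ok
                Y | Y  ok
          case retry:
            ?Bool | !Bool  ok
              ?Unit | !Unit  ok
                Y | Y  ok
    case ok:
      !Int | ?Int  ok
        ⊕{stop,retry,done} | ⊕{stop,retry,done}  ✗ choice polarity not flipped — not dual

NO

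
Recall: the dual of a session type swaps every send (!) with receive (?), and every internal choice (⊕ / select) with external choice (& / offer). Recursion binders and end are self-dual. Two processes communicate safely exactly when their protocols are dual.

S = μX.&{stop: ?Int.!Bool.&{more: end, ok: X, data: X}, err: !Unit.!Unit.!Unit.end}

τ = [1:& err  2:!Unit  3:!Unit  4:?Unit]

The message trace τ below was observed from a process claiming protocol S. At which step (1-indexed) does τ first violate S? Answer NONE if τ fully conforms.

@1 & err  ok  now at !Unit.!Unit.!Unit.end
@2 !Unit  ok  now at !Unit.!Unit.end
@3 !Unit  ok  now at !Unit.end
@4 got ?Unit, protocol expects !Unit  ✗

4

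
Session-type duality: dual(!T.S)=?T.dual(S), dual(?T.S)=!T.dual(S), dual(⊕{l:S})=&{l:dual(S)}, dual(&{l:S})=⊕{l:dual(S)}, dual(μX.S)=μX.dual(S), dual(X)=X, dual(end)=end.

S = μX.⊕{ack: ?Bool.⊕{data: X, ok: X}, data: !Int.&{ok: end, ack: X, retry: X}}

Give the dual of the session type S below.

μX.&{ack: !Bool.&{data: X, ok: X}, data: ?Int.⊕{ok: end, ack: X, retry: X}}

μX → μX  (μ self-dual)
  ⊕{ack,data} → &{ack,data}  (⊕→&)
    [ack]
      ?Bool → !Bool
        ⊕{data,ok} → &{data,ok}  (⊕→&)
          [data]
            X ↦ X
          [ok]
            X ↦ X
    [data]
      !Int → ?Int
        &{ok,ack,retry} → ⊕{ok,ack,retry}  (&→⊕)
          [ok]
            end ↦ end
          [ack]
            X ↦ X
          [retry]
            X ↦ X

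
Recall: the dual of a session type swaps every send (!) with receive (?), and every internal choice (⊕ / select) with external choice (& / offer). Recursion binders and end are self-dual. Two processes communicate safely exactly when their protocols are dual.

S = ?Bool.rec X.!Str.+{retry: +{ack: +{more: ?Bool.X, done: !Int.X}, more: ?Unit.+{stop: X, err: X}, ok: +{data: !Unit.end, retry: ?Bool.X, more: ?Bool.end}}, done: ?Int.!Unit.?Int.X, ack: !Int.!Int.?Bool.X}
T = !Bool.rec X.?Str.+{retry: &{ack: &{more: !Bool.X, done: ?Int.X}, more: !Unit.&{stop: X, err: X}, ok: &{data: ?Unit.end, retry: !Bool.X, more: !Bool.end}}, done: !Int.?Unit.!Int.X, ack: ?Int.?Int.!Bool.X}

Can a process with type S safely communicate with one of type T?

NO

?Bool ‖ !Bool  ✓
  rec X ‖ rec X  ✓ (μ self-dual)
    !Str ‖ ?Str  ✓
      +{retry,done,ack} ‖ +{retry,done,ack}  ✗ choice polarity not flipped — not dual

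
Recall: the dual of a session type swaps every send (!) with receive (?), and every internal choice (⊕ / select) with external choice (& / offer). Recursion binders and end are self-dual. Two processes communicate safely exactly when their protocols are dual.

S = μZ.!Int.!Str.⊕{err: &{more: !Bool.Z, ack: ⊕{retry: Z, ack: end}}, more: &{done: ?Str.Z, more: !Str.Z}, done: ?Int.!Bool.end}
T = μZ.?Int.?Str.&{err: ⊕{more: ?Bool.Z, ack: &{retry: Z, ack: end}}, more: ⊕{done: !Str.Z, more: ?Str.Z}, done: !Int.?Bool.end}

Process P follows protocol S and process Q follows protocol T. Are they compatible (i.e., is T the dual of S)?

YES

μZ ‖ μZ  ok (rec unchanged)
  !Int ‖ ?Int  ok
    !Str ‖ ?Str  ok
      ⊕{err,more,done} ‖ &{err,more,done}  ok same labels
        case err:
          &{more,ack} ‖ ⊕{more,ack}  ok same labels
            case more:
              !Bool ‖ ?Bool  ok
                Z ‖ Z  ok
            case ack:
              ⊕{retry,ack} ‖ &{retry,ack}  ok same labels
                case retry:
                  Z ‖ Z  ok
                case ack:
                  end ‖ end  ok
        case more:
          &{done,more} ‖ ⊕{done,more}  ok same labels
            case done:
              ?Str ‖ !Str  ok
                Z ‖ Z  ok
            case more:
              !Str ‖ ?Str  ok
                Z ‖ Z  ok
        case done:
          ?Int ‖ !Int  ok
            !Bool ‖ ?Bool  ok
              end ‖ end  ok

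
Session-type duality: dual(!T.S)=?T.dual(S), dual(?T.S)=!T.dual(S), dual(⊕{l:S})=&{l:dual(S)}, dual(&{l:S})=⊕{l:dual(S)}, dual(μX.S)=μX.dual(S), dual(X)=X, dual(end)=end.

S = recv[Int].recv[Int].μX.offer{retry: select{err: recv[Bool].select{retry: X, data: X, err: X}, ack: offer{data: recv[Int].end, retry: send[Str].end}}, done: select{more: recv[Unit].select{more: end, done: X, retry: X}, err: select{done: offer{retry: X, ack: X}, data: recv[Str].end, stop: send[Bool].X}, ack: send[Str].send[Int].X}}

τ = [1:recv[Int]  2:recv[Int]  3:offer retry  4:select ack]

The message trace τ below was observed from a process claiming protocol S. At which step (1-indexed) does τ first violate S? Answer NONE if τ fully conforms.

NONE

[1] recv[Int]  ok  state: recv[Int].μX.…
[2] recv[Int]  ok  state: μX.…
[3] offer retry  ok  state: select{err: recv[Bool].select{retry: μX.…, data: μX.…, err: μX.…}, ack: offer{data: recv[Int].end, retry: send[Str].end}}
[4] select ack  ok  state: offer{data: recv[Int].end, retry: send[Str].end}
all 4 steps conform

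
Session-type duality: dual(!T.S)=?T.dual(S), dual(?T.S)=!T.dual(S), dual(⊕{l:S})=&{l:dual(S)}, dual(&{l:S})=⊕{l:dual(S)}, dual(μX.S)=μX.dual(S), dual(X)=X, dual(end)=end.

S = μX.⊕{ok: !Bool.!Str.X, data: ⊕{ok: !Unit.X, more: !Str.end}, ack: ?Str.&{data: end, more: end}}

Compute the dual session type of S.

μX → μX  (rec unchanged)
  ⊕{ok,data,ack} → &{ok,data,ack}  (internal→external)
    • ok:
      !Bool → ?Bool
        !Str → ?Str
          X self-dual
    • data:
      ⊕{ok,more} → &{ok,more}  (internal→external)
        • ok:
          !Unit → ?Unit
            X self-dual
        • more:
          !Str → ?Str
            end self-dual
    • ack:
      ?Str → !Str
        &{data,more} → ⊕{data,more}  (external→internal)
          • data:
            end self-dual
          • more:
            end self-dual

μX.&{ok: ?Bool.?Str.X, data: &{ok: ?Unit.X, more: ?Str.end}, ack: !Str.⊕{data: end, more: end}}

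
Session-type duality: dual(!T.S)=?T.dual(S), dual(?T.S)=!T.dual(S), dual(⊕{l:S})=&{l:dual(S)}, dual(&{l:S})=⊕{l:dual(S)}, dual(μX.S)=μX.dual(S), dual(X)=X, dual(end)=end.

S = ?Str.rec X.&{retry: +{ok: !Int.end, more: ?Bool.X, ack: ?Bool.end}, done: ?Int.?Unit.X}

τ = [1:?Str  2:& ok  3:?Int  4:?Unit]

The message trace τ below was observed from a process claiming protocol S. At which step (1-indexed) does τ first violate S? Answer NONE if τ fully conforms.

@1 ?Str  ok  cont: rec X.…
@2 got & ok, protocol expects & retry or & done  ✗

2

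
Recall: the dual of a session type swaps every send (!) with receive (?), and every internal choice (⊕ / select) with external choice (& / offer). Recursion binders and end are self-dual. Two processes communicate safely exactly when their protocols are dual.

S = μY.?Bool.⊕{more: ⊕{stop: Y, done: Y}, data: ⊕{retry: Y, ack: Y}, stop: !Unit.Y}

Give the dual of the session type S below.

μY.!Bool.&{more: &{stop: Y, done: Y}, data: &{retry: Y, ack: Y}, stop: ?Unit.Y}

μY → μY  (μ self-dual)
  ?Bool → !Bool
    ⊕{more,data,stop} → &{more,data,stop}  (internal→external)
      [more]
        ⊕{stop,done} → &{stop,done}  (internal→external)
          [stop]
            Y self-dual
          [done]
            Y self-dual
      [data]
        ⊕{retry,ack} → &{retry,ack}  (internal→external)
          [retry]
            Y self-dual
          [ack]
            Y self-dual
      [stop]
        !Unit → ?Unit
          Y self-dual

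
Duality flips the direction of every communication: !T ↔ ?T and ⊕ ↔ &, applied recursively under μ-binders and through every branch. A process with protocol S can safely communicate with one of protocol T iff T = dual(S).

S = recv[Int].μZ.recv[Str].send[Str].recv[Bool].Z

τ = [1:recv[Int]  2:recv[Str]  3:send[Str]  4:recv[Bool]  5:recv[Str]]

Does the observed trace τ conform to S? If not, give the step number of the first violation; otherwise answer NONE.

step 1: recv[Int]  match  state: μZ.…
step 2: recv[Str]  match  state: send[Str].recv[Bool].μZ.…
step 3: send[Str]  match  state: recv[Bool].μZ.…
step 4: recv[Bool]  match  state: μZ.…
step 5: recv[Str]  match  state: send[Str].recv[Bool].μZ.…
all 5 steps conform

NONE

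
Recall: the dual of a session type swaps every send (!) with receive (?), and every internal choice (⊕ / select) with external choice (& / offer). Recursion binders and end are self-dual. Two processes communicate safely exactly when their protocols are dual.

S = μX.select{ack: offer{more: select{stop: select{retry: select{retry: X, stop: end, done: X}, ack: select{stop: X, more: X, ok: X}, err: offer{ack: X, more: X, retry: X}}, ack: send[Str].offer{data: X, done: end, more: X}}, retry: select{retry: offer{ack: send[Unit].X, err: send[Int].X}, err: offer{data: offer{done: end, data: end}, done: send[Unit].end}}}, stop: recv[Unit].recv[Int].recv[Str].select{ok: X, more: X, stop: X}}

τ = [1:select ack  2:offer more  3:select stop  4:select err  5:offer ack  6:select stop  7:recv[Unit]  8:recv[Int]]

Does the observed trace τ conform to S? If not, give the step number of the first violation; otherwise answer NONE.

NONE

@1 select ack  ok  cont: offer{more: select{stop: select{retry: select{retry: μX.…, stop: end, done: μX.…}, ack: select{stop: μX.…, more: μX.…, ok: μX.…}, err: offer{ack: μX.…, more: μX.…, retry: μX.…}}, ack: send[Str].offer{data: μX.…, done: end, more: μX.…}}, retry: select{retry: offer{ack: send[Unit].μX.…, err: send[Int].μX.…}, err: offer{data: offer{done: end, data: end}, done: send[Unit].end}}}
@2 offer more  ok  cont: select{stop: select{retry: select{retry: μX.…, stop: end, done: μX.…}, ack: select{stop: μX.…, more: μX.…, ok: μX.…}, err: offer{ack: μX.…, more: μX.…, retry: μX.…}}, ack: send[Str].offer{data: μX.…, done: end, more: μX.…}}
@3 select stop  ok  cont: select{retry: select{retry: μX.…, stop: end, done: μX.…}, ack: select{stop: μX.…, more: μX.…, ok: μX.…}, err: offer{ack: μX.…, more: μX.…, retry: μX.…}}
@4 select err  ok  cont: offer{ack: μX.…, more: μX.…, retry: μX.…}
@5 offer ack  ok  cont: μX.…
@6 select stop  ok  cont: recv[Unit].recv[Int].recv[Str].select{ok: μX.…, more: μX.…, stop: μX.…}
@7 recv[Unit]  ok  cont: recv[Int].recv[Str].select{ok: μX.…, more: μX.…, stop: μX.…}
@8 recv[Int]  ok  cont: recv[Str].select{ok: μX.…, more: μX.…, stop: μX.…}
τ conforms to S (length 8)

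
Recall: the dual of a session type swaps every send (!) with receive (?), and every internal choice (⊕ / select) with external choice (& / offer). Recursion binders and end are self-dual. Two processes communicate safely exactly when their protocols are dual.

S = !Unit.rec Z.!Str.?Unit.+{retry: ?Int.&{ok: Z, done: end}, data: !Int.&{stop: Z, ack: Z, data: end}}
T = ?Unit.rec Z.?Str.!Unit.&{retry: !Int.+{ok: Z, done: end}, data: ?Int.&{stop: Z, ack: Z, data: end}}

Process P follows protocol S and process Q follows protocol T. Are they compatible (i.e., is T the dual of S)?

!Unit | ?Unit  ok
  rec Z | rec Z  ok (binder kept)
    !Str | ?Str  ok
      ?Unit | !Unit  ok
        +{retry,data} | &{retry,data}  ok label sets agree
          [retry]
            ?Int | !Int  ok
              &{ok,done} | +{ok,done}  ok label sets agree
                [ok]
                  Z | Z  ok
                [done]
                  end | end  ok
          [data]
            !Int | ?Int  ok
              &{stop,ack,data} | &{stop,ack,data}  ✗ choice polarity not flipped — not dual

NO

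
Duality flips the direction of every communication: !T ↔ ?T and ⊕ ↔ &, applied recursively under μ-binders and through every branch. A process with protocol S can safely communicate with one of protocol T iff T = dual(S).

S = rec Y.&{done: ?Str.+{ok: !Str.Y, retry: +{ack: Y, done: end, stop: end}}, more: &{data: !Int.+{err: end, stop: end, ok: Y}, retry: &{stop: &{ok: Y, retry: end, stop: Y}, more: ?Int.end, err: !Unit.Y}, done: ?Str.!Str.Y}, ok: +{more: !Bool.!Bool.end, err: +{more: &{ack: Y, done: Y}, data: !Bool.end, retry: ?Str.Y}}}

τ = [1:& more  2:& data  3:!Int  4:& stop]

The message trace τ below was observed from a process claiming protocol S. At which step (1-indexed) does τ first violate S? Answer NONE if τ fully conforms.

@1 & more  match  residual = &{data: !Int.+{err: end, stop: end, ok: rec Y.…}, retry: &{stop: &{ok: rec Y.…, retry: end, stop: rec Y.…}, more: ?Int.end, err: !Unit.rec Y.…}, done: ?Str.!Str.rec Y.…}
@2 & data  match  residual = !Int.+{err: end, stop: end, ok: rec Y.…}
@3 !Int  match  residual = +{err: end, stop: end, ok: rec Y.…}
@4 got & stop, protocol expects + err or + stop or + ok  ✗

4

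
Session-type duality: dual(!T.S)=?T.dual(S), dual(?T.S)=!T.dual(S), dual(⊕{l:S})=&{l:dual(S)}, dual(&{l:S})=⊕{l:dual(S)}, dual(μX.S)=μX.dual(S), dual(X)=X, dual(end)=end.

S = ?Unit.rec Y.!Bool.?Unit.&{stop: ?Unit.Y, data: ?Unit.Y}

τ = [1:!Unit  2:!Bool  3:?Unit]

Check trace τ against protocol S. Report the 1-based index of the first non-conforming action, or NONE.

1

step 1: got !Unit, protocol expects ?Unit  ✗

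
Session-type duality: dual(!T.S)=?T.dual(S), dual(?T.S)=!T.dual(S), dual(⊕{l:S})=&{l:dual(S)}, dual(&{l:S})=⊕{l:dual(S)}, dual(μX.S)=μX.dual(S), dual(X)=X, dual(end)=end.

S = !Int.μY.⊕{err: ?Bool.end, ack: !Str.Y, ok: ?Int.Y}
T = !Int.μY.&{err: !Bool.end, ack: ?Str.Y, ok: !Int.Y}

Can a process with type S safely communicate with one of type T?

NO

!Int vs !Int  ✗ same direction on both sides — not dual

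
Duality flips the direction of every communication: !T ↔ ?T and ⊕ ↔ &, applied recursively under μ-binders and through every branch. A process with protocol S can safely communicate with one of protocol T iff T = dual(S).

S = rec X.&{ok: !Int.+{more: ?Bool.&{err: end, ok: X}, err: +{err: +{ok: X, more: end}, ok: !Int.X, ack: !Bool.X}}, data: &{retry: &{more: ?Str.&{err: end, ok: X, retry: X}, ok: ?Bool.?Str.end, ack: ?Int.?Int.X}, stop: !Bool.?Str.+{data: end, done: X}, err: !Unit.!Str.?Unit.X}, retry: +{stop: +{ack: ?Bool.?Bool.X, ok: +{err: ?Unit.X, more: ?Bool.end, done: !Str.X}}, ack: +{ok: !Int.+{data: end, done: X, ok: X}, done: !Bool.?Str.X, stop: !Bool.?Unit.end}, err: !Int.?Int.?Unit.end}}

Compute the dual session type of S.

rec X.+{ok: ?Int.&{more: !Bool.+{err: end, ok: X}, err: &{err: &{ok: X, more: end}, ok: ?Int.X, ack: ?Bool.X}}, data: +{retry: +{more: !Str.+{err: end, ok: X, retry: X}, ok: !Bool.!Str.end, ack: !Int.!Int.X}, stop: ?Bool.!Str.&{data: end, done: X}, err: ?Unit.?Str.!Unit.X}, retry: &{stop: &{ack: !Bool.!Bool.X, ok: &{err: !Unit.X, more: !Bool.end, done: ?Str.X}}, ack: &{ok: ?Int.&{data: end, done: X, ok: X}, done: ?Bool.!Str.X, stop: ?Bool.!Unit.end}, err: ?Int.!Int.!Unit.end}}

rec X → rec X  (binder kept)
  &{ok,data,retry} → +{ok,data,retry}  (offer→select)
    case ok:
      !Int → ?Int
        +{more,err} → &{more,err}  (internal→external)
          case more:
            ?Bool → !Bool
              &{err,ok} → +{err,ok}  (offer→select)
                case err:
                  end self-dual
                case ok:
                  X self-dual
          case err:
            +{err,ok,ack} → &{err,ok,ack}  (internal→external)
              case err:
                +{ok,more} → &{ok,more}  (internal→external)
                  case ok:
                    X self-dual
                  case more:
                    end self-dual
              case ok:
                !Int → ?Int
                  X self-dual
              case ack:
                !Bool → ?Bool
                  X self-dual
    case data:
      &{retry,stop,err} → +{retry,stop,err}  (offer→select)
        case retry:
          &{more,ok,ack} → +{more,ok,ack}  (offer→select)
            case more:
              ?Str → !Str
                &{err,ok,retry} → +{err,ok,retry}  (offer→select)
                  case err:
                    end self-dual
                  case ok:
                    X self-dual
                  case retry:
                    X self-dual
            case ok:
              ?Bool → !Bool
                ?Str → !Str
                  end self-dual
            case ack:
              ?Int → !Int
                ?Int → !Int
                  X self-dual
        case stop:
          !Bool → ?Bool
            ?Str → !Str
              +{data,done} → &{data,done}  (internal→external)
                case data:
                  end self-dual
                case done:
                  X self-dual
        case err:
          !Unit → ?Unit
            !Str → ?Str
              ?Unit → !Unit
                X self-dual
    case retry:
      +{stop,ack,err} → &{stop,ack,err}  (internal→external)
        case stop:
          +{ack,ok} → &{ack,ok}  (internal→external)
            case ack:
              ?Bool → !Bool
                ?Bool → !Bool
                  X self-dual
            case ok:
              +{err,more,done} → &{err,more,done}  (internal→external)
                case err:
                  ?Unit → !Unit
                    X self-dual
                case more:
                  ?Bool → !Bool
                    end self-dual
                case done:
                  !Str → ?Str
                    X self-dual
        case ack:
          +{ok,done,stop} → &{ok,done,stop}  (internal→external)
            case ok:
              !Int → ?Int
                +{data,done,ok} → &{data,done,ok}  (internal→external)
                  case data:
                    end self-dual
                  case done:
                    X self-dual
                  case ok:
                    X self-dual
            case done:
              !Bool → ?Bool
                ?Str → !Str
                  X self-dual
            case stop:
              !Bool → ?Bool
                ?Unit → !Unit
                  end self-dual
        case err:
          !Int → ?Int
            ?Int → !Int
              ?Unit → !Unit
                end self-dual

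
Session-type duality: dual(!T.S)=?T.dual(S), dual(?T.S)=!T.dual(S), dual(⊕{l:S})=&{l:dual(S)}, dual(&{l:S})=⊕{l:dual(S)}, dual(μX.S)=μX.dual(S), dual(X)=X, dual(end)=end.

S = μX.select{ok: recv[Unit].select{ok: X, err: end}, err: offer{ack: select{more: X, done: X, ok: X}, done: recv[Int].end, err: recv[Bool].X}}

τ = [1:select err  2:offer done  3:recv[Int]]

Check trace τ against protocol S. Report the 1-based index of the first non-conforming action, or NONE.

NONE

[1] select err  ok  now at offer{ack: select{more: μX.…, done: μX.…, ok: μX.…}, done: recv[Int].end, err: recv[Bool].μX.…}
[2] offer done  ok  now at recv[Int].end
[3] recv[Int]  ok  now at end
trace exhausted — no violation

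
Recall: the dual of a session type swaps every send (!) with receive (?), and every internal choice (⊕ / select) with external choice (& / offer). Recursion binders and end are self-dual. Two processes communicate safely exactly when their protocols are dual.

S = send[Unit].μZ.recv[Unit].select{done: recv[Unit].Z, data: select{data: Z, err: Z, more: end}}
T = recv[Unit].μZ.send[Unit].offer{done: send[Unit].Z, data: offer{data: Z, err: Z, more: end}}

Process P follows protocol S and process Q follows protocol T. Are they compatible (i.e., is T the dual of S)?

YES

send[Unit] | recv[Unit]  ok
  μZ | μZ  ok (binder kept)
    recv[Unit] | send[Unit]  ok
      select{done,data} | offer{done,data}  ok labels match
        case done:
          recv[Unit] | send[Unit]  ok
            Z | Z  ok
        case data:
          select{data,err,more} | offer{data,err,more}  ok labels match
            case data:
              Z | Z  ok
            case err:
              Z | Z  ok
            case more:
              end | end  ok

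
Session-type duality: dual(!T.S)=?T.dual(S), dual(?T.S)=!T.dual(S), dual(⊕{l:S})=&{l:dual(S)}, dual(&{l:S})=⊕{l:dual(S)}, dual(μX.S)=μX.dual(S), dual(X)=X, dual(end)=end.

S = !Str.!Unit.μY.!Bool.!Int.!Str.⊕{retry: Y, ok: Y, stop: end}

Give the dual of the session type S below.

!Str = ?Str
  !Unit = ?Unit
    μY = μY  (rec unchanged)
      !Bool = ?Bool
        !Int = ?Int
          !Str = ?Str
            ⊕{retry,ok,stop} = &{retry,ok,stop}  (⊕→&)
              [retry]
                dual(Y) = Y
              [ok]
                dual(Y) = Y
              [stop]
                dual(end) = end

?Str.?Unit.μY.?Bool.?Int.?Str.&{retry: Y, ok: Y, stop: end}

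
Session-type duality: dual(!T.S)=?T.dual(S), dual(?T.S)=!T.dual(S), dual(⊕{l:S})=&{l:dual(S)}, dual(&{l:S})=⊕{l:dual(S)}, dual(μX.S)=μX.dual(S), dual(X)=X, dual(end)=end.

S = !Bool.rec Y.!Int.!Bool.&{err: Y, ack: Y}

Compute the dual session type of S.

!Bool ↦ ?Bool
  rec Y ↦ rec Y  (μ self-dual)
    !Int ↦ ?Int
      !Bool ↦ ?Bool
        &{err,ack} ↦ +{err,ack}  (external→internal)
          • err:
            Y self-dual
          • ack:
            Y self-dual

?Bool.rec Y.?Int.?Bool.+{err: Y, ack: Y}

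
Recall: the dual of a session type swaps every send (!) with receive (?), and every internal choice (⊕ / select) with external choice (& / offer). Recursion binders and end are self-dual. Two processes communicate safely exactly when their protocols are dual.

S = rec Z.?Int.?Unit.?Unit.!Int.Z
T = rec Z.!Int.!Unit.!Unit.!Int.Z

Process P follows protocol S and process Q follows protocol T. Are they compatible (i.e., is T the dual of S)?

NO

rec Z | rec Z  match (μ self-dual)
  ?Int | !Int  match
    ?Unit | !Unit  match
      ?Unit | !Unit  match
        !Int | !Int  ✗ same direction on both sides — not dual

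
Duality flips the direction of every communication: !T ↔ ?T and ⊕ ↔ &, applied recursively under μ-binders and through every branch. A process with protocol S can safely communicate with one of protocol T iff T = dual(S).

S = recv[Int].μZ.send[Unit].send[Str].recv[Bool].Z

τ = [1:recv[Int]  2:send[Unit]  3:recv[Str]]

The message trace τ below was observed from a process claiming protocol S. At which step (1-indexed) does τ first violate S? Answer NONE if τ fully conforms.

step 1: recv[Int]  ✓  state: μZ.…
step 2: send[Unit]  ✓  state: send[Str].recv[Bool].μZ.…
step 3: got recv[Str], protocol expects send[Str]  ✗

3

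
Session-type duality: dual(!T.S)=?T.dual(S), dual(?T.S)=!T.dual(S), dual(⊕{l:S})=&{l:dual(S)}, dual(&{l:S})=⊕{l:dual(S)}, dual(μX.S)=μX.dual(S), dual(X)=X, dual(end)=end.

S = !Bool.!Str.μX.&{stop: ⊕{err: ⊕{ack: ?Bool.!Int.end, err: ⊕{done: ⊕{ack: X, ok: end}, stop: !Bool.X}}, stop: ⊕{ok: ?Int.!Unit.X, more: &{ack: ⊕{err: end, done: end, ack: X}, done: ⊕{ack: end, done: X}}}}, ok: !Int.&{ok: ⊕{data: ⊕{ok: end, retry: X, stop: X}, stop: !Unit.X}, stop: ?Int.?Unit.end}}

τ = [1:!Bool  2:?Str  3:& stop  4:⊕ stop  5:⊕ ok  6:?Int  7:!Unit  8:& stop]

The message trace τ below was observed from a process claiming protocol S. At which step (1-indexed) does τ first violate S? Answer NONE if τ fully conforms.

step 1: !Bool  ✓  cont: !Str.μX.…
step 2: got ?Str, protocol expects !Str  ✗

2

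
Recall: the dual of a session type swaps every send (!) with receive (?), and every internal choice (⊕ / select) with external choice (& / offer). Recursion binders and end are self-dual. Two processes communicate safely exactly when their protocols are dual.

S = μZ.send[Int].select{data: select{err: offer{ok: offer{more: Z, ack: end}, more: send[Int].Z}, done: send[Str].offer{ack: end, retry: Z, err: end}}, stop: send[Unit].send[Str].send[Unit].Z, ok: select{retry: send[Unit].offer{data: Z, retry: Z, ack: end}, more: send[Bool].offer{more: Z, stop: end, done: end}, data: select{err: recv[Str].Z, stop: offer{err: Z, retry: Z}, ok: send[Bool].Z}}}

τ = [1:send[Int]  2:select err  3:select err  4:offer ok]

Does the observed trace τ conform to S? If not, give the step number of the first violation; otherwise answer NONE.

step 1: send[Int]  match  now at select{data: select{err: offer{ok: offer{more: μZ.…, ack: end}, more: send[Int].μZ.…}, done: send[Str].offer{ack: end, retry: μZ.…, err: end}}, stop: send[Unit].send[Str].send[Unit].μZ.…, ok: select{retry: send[Unit].offer{data: μZ.…, retry: μZ.…, ack: end}, more: send[Bool].offer{more: μZ.…, stop: end, done: end}, data: select{err: recv[Str].μZ.…, stop: offer{err: μZ.…, retry: μZ.…}, ok: send[Bool].μZ.…}}}
step 2: got select err, protocol expects select data or select stop or select ok  ✗

2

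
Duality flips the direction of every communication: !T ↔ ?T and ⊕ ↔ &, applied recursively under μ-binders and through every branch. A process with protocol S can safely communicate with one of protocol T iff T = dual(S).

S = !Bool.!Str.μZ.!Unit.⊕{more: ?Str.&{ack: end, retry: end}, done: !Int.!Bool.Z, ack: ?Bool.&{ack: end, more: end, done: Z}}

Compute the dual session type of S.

?Bool.?Str.μZ.?Unit.&{more: !Str.⊕{ack: end, retry: end}, done: ?Int.?Bool.Z, ack: !Bool.⊕{ack: end, more: end, done: Z}}

!Bool = ?Bool
  !Str = ?Str
    μZ = μZ  (μ self-dual)
      !Unit = ?Unit
        ⊕{more,done,ack} = &{more,done,ack}  (select→offer)
          case more:
            ?Str = !Str
              &{ack,retry} = ⊕{ack,retry}  (offer→select)
                case ack:
                  dual(end) = end
                case retry:
                  dual(end) = end
          case done:
            !Int = ?Int
              !Bool = ?Bool
                dual(Z) = Z
          case ack:
            ?Bool = !Bool
              &{ack,more,done} = ⊕{ack,more,done}  (offer→select)
                case ack:
                  dual(end) = end
                case more:
                  dual(end) = end
                case done:
                  dual(Z) = Z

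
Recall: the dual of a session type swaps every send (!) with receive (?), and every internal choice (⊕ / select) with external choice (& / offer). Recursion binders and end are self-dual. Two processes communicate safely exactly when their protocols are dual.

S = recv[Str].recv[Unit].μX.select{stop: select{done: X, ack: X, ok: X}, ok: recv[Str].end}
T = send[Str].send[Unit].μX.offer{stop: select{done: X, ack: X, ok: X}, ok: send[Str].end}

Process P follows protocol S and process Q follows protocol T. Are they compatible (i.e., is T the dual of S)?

NO

recv[Str] ‖ send[Str]  ✓
  recv[Unit] ‖ send[Unit]  ✓
    μX ‖ μX  ✓ (binder kept)
      select{stop,ok} ‖ offer{stop,ok}  ✓ same labels
        case stop:
          select{done,ack,ok} ‖ select{done,ack,ok}  ✗ choice polarity not flipped — not dual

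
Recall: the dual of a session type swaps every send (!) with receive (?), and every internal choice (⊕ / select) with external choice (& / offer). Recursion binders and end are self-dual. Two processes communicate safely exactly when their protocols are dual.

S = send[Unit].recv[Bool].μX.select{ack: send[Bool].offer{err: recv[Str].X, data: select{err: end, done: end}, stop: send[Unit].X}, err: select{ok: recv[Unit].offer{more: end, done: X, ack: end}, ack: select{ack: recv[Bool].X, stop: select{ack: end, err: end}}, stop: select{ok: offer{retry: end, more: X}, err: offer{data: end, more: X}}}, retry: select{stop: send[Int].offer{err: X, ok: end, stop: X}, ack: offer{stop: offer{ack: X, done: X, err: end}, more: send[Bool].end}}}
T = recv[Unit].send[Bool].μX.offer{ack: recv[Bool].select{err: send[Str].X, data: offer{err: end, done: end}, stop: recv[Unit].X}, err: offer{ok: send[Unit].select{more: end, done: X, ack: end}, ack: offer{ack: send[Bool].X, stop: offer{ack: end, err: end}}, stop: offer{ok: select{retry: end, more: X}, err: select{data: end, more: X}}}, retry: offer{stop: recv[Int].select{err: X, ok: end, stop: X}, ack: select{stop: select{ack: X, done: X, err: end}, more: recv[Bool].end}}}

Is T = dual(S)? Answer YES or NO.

send[Unit] | recv[Unit]  ok
  recv[Bool] | send[Bool]  ok
    μX | μX  ok (binder kept)
      select{ack,err,retry} | offer{ack,err,retry}  ok labels match
        [ack]
          send[Bool] | recv[Bool]  ok
            offer{err,data,stop} | select{err,data,stop}  ok labels match
              [err]
                recv[Str] | send[Str]  ok
                  X | X  ok
              [data]
                select{err,done} | offer{err,done}  ok labels match
                  [err]
                    end | end  ok
                  [done]
                    end | end  ok
              [stop]
                send[Unit] | recv[Unit]  ok
                  X | X  ok
        [err]
          select{ok,ack,stop} | offer{ok,ack,stop}  ok labels match
            [ok]
              recv[Unit] | send[Unit]  ok
                offer{more,done,ack} | select{more,done,ack}  ok labels match
                  [more]
                    end | end  ok
                  [done]
                    X | X  ok
                  [ack]
                    end | end  ok
            [ack]
              select{ack,stop} | offer{ack,stop}  ok labels match
                [ack]
                  recv[Bool] | send[Bool]  ok
                    X | X  ok
                [stop]
                  select{ack,err} | offer{ack,err}  ok labels match
                    [ack]
                      end | end  ok
                    [err]
                      end | end  ok
            [stop]
              select{ok,err} | offer{ok,err}  ok labels match
                [ok]
                  offer{retry,more} | select{retry,more}  ok labels match
                    [retry]
                      end | end  ok
                    [more]
                      X | X  ok
                [err]
                  offer{data,more} | select{data,more}  ok labels match
                    [data]
                      end | end  ok
                    [more]
                      X | X  ok
        [retry]
          select{stop,ack} | offer{stop,ack}  ok labels match
            [stop]
              send[Int] | recv[Int]  ok
                offer{err,ok,stop} | select{err,ok,stop}  ok labels match
                  [err]
                    X | X  ok
                  [ok]
                    end | end  ok
                  [stop]
                    X | X  ok
            [ack]
              offer{stop,more} | select{stop,more}  ok labels match
                [stop]
                  offer{ack,done,err} | select{ack,done,err}  ok labels match
                    [ack]
                      X | X  ok
                    [done]
                      X | X  ok
                    [err]
                      end | end  ok
                [more]
                  send[Bool] | recv[Bool]  ok
                    end | end  ok

YES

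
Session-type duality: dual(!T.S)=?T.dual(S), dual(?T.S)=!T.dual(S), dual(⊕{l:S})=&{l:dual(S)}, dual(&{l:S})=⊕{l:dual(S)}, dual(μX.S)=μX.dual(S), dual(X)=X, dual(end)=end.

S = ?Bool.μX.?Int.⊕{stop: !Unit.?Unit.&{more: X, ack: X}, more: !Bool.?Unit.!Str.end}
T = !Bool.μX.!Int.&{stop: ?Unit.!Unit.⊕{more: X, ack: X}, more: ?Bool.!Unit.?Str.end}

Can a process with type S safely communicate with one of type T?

YES

?Bool | !Bool  match
  μX | μX  match (binder kept)
    ?Int | !Int  match
      ⊕{stop,more} | &{stop,more}  match same labels
        • stop:
          !Unit | ?Unit  match
            ?Unit | !Unit  match
              &{more,ack} | ⊕{more,ack}  match same labels
                • more:
                  X | X  match
                • ack:
                  X | X  match
        • more:
          !Bool | ?Bool  match
            ?Unit | !Unit  match
              !Str | ?Str  match
                end | end  match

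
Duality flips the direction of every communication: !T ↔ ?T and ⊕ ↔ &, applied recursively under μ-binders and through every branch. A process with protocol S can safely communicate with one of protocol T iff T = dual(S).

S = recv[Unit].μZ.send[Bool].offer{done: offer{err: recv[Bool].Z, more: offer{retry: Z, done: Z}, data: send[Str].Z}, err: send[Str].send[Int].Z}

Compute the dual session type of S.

send[Unit].μZ.recv[Bool].select{done: select{err: send[Bool].Z, more: select{retry: Z, done: Z}, data: recv[Str].Z}, err: recv[Str].recv[Int].Z}

recv[Unit] = send[Unit]
  μZ = μZ  (binder kept)
    send[Bool] = recv[Bool]
      offer{done,err} = select{done,err}  (offer→select)
        • done:
          offer{err,more,data} = select{err,more,data}  (offer→select)
            • err:
              recv[Bool] = send[Bool]
                dual(Z) = Z
            • more:
              offer{retry,done} = select{retry,done}  (offer→select)
                • retry:
                  dual(Z) = Z
                • done:
                  dual(Z) = Z
            • data:
              send[Str] = recv[Str]
                dual(Z) = Z
        • err:
          send[Str] = recv[Str]
            send[Int] = recv[Int]
              dual(Z) = Z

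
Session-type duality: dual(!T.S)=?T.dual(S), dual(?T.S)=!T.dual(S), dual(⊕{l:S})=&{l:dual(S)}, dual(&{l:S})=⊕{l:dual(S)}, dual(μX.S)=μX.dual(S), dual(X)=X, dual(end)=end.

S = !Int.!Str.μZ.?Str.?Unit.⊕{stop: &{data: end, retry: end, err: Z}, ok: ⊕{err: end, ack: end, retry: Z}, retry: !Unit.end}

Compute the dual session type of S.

!Int = ?Int
  !Str = ?Str
    μZ = μZ  (rec unchanged)
      ?Str = !Str
        ?Unit = !Unit
          ⊕{stop,ok,retry} = &{stop,ok,retry}  (⊕→&)
            [stop]
              &{data,retry,err} = ⊕{data,retry,err}  (&→⊕)
                [data]
                  dual(end) = end
                [retry]
                  dual(end) = end
                [err]
                  dual(Z) = Z
            [ok]
              ⊕{err,ack,retry} = &{err,ack,retry}  (⊕→&)
                [err]
                  dual(end) = end
                [ack]
                  dual(end) = end
                [retry]
                  dual(Z) = Z
            [retry]
              !Unit = ?Unit
                dual(end) = end

?Int.?Str.μZ.!Str.!Unit.&{stop: ⊕{data: end, retry: end, err: Z}, ok: &{err: end, ack: end, retry: Z}, retry: ?Unit.end}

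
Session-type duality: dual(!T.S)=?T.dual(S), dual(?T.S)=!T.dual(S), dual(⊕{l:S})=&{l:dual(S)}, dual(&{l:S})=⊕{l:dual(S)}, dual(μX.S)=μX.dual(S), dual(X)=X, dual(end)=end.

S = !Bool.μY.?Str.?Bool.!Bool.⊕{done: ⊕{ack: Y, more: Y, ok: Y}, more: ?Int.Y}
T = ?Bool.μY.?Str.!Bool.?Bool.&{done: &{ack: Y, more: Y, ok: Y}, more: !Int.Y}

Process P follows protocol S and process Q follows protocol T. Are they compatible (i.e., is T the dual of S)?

!Bool ‖ ?Bool  match
  μY ‖ μY  match (rec unchanged)
    ?Str ‖ ?Str  ✗ same direction on both sides — not dual

NO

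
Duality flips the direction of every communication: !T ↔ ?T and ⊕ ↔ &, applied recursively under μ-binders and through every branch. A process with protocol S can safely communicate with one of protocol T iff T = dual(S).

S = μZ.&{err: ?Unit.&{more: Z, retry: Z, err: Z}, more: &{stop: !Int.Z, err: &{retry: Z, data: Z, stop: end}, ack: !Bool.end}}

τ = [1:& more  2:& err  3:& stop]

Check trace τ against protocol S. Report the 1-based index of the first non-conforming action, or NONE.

NONE

@1 & more  ok  now at &{stop: !Int.μZ.…, err: &{retry: μZ.…, data: μZ.…, stop: end}, ack: !Bool.end}
@2 & err  ok  now at &{retry: μZ.…, data: μZ.…, stop: end}
@3 & stop  ok  now at end
τ conforms to S (length 3)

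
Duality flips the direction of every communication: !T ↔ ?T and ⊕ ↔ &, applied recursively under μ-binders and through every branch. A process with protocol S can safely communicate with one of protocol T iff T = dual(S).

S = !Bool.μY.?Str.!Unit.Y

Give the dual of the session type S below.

!Bool → ?Bool
  μY → μY  (binder kept)
    ?Str → !Str
      !Unit → ?Unit
        dual(Y) = Y

?Bool.μY.!Str.?Unit.Y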